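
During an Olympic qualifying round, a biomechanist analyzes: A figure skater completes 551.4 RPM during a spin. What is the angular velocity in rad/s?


omega = RPM * 2 * pi / 60
omega = 551.4 * 2 * 3.14159 / 60
omega = 3464.5484 / 60 = 57.7425 rad/s

57.7425 rad/s


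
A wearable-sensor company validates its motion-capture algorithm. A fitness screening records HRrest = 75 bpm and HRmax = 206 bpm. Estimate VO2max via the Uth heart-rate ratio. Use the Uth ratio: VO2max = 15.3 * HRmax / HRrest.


VO2max = 15.3 * HRmax / HRrest
VO2max = 15.3 * 206 / 75
VO2max = 3151.8 / 75 = 42.024 mL/kg/min

42.024 mL/kg/min


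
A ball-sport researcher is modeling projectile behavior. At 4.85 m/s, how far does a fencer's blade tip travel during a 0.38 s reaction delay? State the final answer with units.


d = v * t
d = 4.85 * 0.38
d = 1.843 m

1.843 m


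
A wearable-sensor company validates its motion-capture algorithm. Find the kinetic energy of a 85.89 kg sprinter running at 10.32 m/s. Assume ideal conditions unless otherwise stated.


KE = 0.5 * m * v^2
KE = 0.5 * 85.89 * 10.32^2
KE = 0.5 * 85.89 * 106.5024 = 4573.7456 J

4573.7456 J


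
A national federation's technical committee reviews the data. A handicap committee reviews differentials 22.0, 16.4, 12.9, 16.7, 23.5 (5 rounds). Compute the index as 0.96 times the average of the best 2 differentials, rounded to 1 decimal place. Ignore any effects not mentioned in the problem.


All differentials: 22.0, 16.4, 12.9, 16.7, 23.5
Sorted: 12.9, 16.4, 16.7, 22.0, 23.5
Best 2: 12.9, 16.4
Average of best = 29.3 / 2 = 14.65
Raw index = 14.65 * 0.96 = 14.064
Handicap index = round(14.064, 1) = 14.1

14.1


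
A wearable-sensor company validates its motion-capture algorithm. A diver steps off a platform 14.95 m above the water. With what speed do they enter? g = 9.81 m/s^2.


v = sqrt(2 * g * h)
v = sqrt(2 * 9.81 * 14.95)
v = sqrt(293.319) = 17.1266 m/s

17.1266 m/s


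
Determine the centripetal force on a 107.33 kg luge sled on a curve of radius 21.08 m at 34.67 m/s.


Fc = m * v^2 / r
v^2 = 34.67^2 = 1202.0089
Fc = 107.33 * 1202.0089 / 21.08
Fc = 129011.6152 / 21.08 = 6120.0956 N

6120.0956 N


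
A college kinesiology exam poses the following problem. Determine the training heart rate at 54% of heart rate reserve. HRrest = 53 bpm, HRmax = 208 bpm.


Target = HRrest + pct*(HRmax - HRrest)
Heart rate reserve = HRmax - HRrest = 208 - 53 = 155 bpm
Fraction = 54% = 0.54
Target = 53 + 0.54 * 155
Target = 53 + 83.7 = 136.7 bpm

136.7 bpm


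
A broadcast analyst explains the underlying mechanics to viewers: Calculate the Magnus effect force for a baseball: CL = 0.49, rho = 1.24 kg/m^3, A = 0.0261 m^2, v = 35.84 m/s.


FM = 0.5 * CL * rho * A * v^2
FM = 0.5 * 0.49 * 1.24 * 0.0261 * 35.84^2
v^2 = 1284.5056
FM = 0.5 * 0.49 * 1.24 * 0.0261 * 1284.5056 = 10.1851 N

10.1851 N


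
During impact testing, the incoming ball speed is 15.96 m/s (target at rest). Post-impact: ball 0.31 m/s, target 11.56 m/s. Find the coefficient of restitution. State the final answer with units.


e = (v2_after - v1_after) / (v1_before - v2_before)
Numerator = 11.56 - 0.31 = 11.25
Denominator = 15.96 - 0 = 15.96
e = 11.25 / 15.96 = 0.7049

0.7049


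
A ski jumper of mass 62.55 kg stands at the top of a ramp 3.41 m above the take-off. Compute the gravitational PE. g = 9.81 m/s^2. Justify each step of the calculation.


PE = m * g * h
PE = 62.55 * 9.81 * 3.41
PE = 613.6155 * 3.41 = 2092.4289 J

2092.4289 J


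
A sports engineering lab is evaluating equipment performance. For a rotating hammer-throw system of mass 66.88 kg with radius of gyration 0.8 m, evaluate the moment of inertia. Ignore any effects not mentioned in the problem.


I = m * k^2
I = 66.88 * 0.8^2
I = 66.88 * 0.64 = 42.8032 kg*m^2

42.8032 kg*m^2


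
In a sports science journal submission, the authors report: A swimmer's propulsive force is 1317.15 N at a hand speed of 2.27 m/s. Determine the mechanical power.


P = F * v
P = 1317.15 * 2.27
P = 2989.9305 W

2989.9305 W


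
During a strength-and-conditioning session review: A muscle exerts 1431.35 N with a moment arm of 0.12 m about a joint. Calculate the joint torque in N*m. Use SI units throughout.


tau = F * d
tau = 1431.35 * 0.12
tau = 171.762 N*m

171.762 N*m


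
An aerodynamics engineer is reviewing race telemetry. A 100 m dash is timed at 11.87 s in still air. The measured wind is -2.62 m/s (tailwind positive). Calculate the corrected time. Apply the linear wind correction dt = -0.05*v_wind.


dt = -0.05 * v_wind = -0.05 * -2.62 = 0.131 s
t_corrected = t_still + dt = 11.87 + (0.131)
t_corrected = 12.001 s

12.001 s


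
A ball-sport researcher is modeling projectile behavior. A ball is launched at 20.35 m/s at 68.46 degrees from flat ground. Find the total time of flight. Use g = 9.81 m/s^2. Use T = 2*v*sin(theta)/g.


T = 2*v*sin(theta)/g
sin(theta) = sin(68.46 deg) = 0.9302
T = 2*20.35*0.9302 / 9.81
T = 37.8576 / 9.81 = 3.8591 s

3.8591 s


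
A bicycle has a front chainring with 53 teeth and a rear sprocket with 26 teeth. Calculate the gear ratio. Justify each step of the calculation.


GR = front_teeth / rear_teeth
GR = 53 / 26
GR = 2.0385

2.0385


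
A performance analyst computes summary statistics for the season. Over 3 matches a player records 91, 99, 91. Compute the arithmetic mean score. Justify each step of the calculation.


Average = sum / n
Sum = 281
Average = 281 / 3 = 93.6667

93.6667


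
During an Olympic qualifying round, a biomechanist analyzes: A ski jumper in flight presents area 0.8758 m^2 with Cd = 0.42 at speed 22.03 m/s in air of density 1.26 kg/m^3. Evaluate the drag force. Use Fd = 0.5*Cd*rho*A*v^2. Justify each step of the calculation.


Fd = 0.5 * Cd * rho * A * v^2
Fd = 0.5 * 0.42 * 1.26 * 0.8758 * 22.03^2
v^2 = 485.3209
Fd = 0.5 * 0.42 * 1.26 * 0.8758 * 485.3209 = 112.4667 N

112.4667 N


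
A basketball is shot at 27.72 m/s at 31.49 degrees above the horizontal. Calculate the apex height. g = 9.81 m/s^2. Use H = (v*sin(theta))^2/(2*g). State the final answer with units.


H = (v*sin(theta))^2 / (2*g)
vy = v*sin(theta) = 27.72 * sin(31.49 deg) = 14.4795 m/s
H = vy^2 / (2*g) = 209.6569 / (2*9.81)
H = 209.6569 / 19.62 = 10.6859 m

10.6859 m


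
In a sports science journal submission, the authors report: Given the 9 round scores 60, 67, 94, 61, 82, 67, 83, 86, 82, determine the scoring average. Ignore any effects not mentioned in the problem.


Average = sum / n
Sum = 682
Average = 682 / 9 = 75.7778

75.7778


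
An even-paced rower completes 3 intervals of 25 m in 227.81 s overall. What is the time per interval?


Split time = total_time / n_laps = 227.81 / 3
Split time = 75.9367 s per lap

75.9367 s


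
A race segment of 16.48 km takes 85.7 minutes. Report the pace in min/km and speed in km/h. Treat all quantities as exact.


Pace = time / distance = 85.7 min / 16.48 km = 5.2002 min/km
Speed = distance / time_in_hours = 16.48 / 1.4283 hr
Speed = 11.5379 km/h

5.2002 min/km, 11.5379 km/h


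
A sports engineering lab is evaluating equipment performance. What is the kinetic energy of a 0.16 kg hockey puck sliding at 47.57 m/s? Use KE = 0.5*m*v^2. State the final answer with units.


KE = 0.5 * m * v^2
KE = 0.5 * 0.16 * 47.57^2
KE = 0.5 * 0.16 * 2262.9049 = 181.0324 J

181.0324 J


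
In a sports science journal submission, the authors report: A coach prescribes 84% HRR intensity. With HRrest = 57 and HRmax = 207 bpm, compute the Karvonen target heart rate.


Target = HRrest + pct*(HRmax - HRrest)
Heart rate reserve = HRmax - HRrest = 207 - 57 = 150 bpm
Fraction = 84% = 0.84
Target = 57 + 0.84 * 150
Target = 57 + 126 = 183 bpm

183 bpm


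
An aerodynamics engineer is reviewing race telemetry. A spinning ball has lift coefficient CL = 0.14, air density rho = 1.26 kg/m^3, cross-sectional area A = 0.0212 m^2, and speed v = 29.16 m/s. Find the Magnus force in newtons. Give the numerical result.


FM = 0.5 * CL * rho * A * v^2
FM = 0.5 * 0.14 * 1.26 * 0.0212 * 29.16^2
v^2 = 850.3056
FM = 0.5 * 0.14 * 1.26 * 0.0212 * 850.3056 = 1.5899 N

1.5899 N


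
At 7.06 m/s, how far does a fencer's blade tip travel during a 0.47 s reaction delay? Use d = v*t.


d = v * t
d = 7.06 * 0.47
d = 3.3182 m

3.3182 m


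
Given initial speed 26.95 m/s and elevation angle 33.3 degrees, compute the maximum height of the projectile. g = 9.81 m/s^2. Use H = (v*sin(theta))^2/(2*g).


H = (v*sin(theta))^2 / (2*g)
vy = v*sin(theta) = 26.95 * sin(33.3 deg) = 14.7962 m/s
H = vy^2 / (2*g) = 218.9265 / (2*9.81)
H = 218.9265 / 19.62 = 11.1583 m

11.1583 m


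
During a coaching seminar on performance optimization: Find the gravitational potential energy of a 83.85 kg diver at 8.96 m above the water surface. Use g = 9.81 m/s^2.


PE = m * g * h
PE = 83.85 * 9.81 * 8.96
PE = 822.5685 * 8.96 = 7370.2138 J

7370.2138 J


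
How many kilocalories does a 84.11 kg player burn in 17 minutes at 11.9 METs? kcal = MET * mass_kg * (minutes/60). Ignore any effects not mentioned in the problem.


kcal = MET * mass * time_hr
Convert time: 17 min = 0.2833 hr
kcal = 11.9 * 84.11 * 0.2833
kcal = 283.5909 kcal

283.5909 kcal


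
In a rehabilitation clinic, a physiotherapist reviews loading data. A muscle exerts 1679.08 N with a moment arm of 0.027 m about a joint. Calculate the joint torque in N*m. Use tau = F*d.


tau = F * d
tau = 1679.08 * 0.027
tau = 45.3352 N*m

45.3352 N*m


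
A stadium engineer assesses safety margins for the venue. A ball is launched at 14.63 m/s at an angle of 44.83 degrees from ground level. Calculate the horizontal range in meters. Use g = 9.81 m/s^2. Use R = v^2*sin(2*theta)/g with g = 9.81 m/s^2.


R = v^2 * sin(2*theta) / g
Convert angle to radians: theta = 44.83 deg = 0.7824 rad
sin(2*theta) = sin(1.5649) = 1
R = 14.63^2 * 1 / 9.81
R = 214.0369 * 1 / 9.81 = 21.8179 m

21.8179 m


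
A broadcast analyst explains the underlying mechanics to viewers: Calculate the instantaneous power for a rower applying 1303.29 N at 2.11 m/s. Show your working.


P = F * v
P = 1303.29 * 2.11
P = 2749.9419 W

2749.9419 W


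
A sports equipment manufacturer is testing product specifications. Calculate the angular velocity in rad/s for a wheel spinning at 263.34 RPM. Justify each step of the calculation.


omega = RPM * 2 * pi / 60
omega = 263.34 * 2 * 3.14159 / 60
omega = 1654.614 / 60 = 27.5769 rad/s

27.5769 rad/s


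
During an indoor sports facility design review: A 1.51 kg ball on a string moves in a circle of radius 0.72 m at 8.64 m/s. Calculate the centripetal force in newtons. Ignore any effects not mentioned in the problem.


Fc = m * v^2 / r
v^2 = 8.64^2 = 74.6496
Fc = 1.51 * 74.6496 / 0.72
Fc = 112.7209 / 0.72 = 156.5568 N

156.5568 N


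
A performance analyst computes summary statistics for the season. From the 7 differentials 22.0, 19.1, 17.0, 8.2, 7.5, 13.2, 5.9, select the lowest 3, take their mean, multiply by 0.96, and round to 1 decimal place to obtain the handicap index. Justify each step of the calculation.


All differentials: 22.0, 19.1, 17.0, 8.2, 7.5, 13.2, 5.9
Sorted: 5.9, 7.5, 8.2, 13.2, 17.0, 19.1, 22.0
Best 3: 5.9, 7.5, 8.2
Average of best = 21.6 / 3 = 7.2
Raw index = 7.2 * 0.96 = 6.912
Handicap index = round(6.912, 1) = 6.9

6.9


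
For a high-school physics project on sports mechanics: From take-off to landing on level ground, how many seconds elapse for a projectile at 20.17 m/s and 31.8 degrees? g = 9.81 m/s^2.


T = 2*v*sin(theta)/g
sin(theta) = sin(31.8 deg) = 0.527
T = 2*20.17*0.527 / 9.81
T = 21.2574 / 9.81 = 2.1669 s

2.1669 s


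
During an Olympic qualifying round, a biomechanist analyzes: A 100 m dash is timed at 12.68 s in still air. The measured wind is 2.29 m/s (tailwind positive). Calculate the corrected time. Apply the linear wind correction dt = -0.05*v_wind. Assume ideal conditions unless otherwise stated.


dt = -0.05 * v_wind = -0.05 * 2.29 = -0.1145 s
t_corrected = t_still + dt = 12.68 + (-0.1145)
t_corrected = 12.5655 s

12.5655 s


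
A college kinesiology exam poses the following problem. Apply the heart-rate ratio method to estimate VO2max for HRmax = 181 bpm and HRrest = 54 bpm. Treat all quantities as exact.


VO2max = 15.3 * HRmax / HRrest
VO2max = 15.3 * 181 / 54
VO2max = 2769.3 / 54 = 51.2833 mL/kg/min

51.2833 mL/kg/min


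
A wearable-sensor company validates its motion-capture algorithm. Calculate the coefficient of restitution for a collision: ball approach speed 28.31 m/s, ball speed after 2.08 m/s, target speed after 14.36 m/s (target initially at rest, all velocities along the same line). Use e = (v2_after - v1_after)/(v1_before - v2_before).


e = (v2_after - v1_after) / (v1_before - v2_before)
Numerator = 14.36 - 2.08 = 12.28
Denominator = 28.31 - 0 = 28.31
e = 12.28 / 28.31 = 0.4338

0.4338


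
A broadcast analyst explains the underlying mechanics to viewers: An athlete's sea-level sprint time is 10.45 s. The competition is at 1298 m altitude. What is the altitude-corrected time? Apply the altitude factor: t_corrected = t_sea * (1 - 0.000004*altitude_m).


Correction factor = 1 - 0.000004 * 1298 = 0.994808
t_corrected = t_sea * factor = 10.45 * 0.994808
t_corrected = 10.3957 s

10.3957 s


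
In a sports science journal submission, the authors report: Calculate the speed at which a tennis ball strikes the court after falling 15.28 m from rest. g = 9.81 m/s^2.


v = sqrt(2 * g * h)
v = sqrt(2 * 9.81 * 15.28)
v = sqrt(299.7936) = 17.3145 m/s

17.3145 m/s


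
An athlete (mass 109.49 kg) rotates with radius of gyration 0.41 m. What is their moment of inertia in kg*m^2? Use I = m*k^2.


I = m * k^2
I = 109.49 * 0.41^2
I = 109.49 * 0.1681 = 18.4053 kg*m^2

18.4053 kg*m^2


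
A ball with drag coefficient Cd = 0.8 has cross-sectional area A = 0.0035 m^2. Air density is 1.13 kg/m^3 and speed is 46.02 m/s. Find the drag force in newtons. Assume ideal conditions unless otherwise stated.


Fd = 0.5 * Cd * rho * A * v^2
Fd = 0.5 * 0.8 * 1.13 * 0.0035 * 46.02^2
v^2 = 2117.8404
Fd = 0.5 * 0.8 * 1.13 * 0.0035 * 2117.8404 = 3.3504 N

3.3504 N


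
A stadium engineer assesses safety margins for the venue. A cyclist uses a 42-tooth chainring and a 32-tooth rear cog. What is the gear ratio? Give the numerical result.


GR = front_teeth / rear_teeth
GR = 42 / 32
GR = 1.3125

1.3125


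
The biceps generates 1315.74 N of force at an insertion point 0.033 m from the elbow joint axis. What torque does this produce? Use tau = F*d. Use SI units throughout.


tau = F * d
tau = 1315.74 * 0.033
tau = 43.4194 N*m

43.4194 N*m


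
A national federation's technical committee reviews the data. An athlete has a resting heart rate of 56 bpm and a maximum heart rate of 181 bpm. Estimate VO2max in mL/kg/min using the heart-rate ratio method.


VO2max = 15.3 * HRmax / HRrest
VO2max = 15.3 * 181 / 56
VO2max = 2769.3 / 56 = 49.4518 mL/kg/min

49.4518 mL/kg/min


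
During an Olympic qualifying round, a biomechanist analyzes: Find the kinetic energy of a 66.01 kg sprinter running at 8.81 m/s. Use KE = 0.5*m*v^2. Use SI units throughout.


KE = 0.5 * m * v^2
KE = 0.5 * 66.01 * 8.81^2
KE = 0.5 * 66.01 * 77.6161 = 2561.7194 J

2561.7194 J


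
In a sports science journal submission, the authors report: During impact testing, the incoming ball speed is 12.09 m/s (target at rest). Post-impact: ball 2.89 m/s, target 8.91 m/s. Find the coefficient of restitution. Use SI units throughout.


e = (v2_after - v1_after) / (v1_before - v2_before)
Numerator = 8.91 - 2.89 = 6.02
Denominator = 12.09 - 0 = 12.09
e = 6.02 / 12.09 = 0.4979

0.4979


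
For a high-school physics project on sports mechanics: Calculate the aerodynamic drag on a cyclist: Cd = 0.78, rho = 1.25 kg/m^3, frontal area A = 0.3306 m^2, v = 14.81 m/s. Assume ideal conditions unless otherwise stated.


Fd = 0.5 * Cd * rho * A * v^2
Fd = 0.5 * 0.78 * 1.25 * 0.3306 * 14.81^2
v^2 = 219.3361
Fd = 0.5 * 0.78 * 1.25 * 0.3306 * 219.3361 = 35.3499 N

35.3499 N


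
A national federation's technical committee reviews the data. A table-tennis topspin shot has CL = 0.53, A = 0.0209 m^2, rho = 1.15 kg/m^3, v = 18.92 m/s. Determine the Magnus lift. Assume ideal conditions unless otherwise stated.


FM = 0.5 * CL * rho * A * v^2
FM = 0.5 * 0.53 * 1.15 * 0.0209 * 18.92^2
v^2 = 357.9664
FM = 0.5 * 0.53 * 1.15 * 0.0209 * 357.9664 = 2.28 N

2.28 N


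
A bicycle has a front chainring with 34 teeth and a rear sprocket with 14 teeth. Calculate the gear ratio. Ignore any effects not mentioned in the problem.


GR = front_teeth / rear_teeth
GR = 34 / 14
GR = 2.4286

2.4286


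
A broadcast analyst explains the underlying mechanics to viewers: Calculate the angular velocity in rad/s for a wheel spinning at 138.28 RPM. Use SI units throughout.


omega = RPM * 2 * pi / 60
omega = 138.28 * 2 * 3.14159 / 60
omega = 868.8389 / 60 = 14.4806 rad/s

14.4806 rad/s


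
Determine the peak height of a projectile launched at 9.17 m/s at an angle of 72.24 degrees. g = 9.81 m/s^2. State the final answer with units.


H = (v*sin(theta))^2 / (2*g)
vy = v*sin(theta) = 9.17 * sin(72.24 deg) = 8.733 m/s
H = vy^2 / (2*g) = 76.265 / (2*9.81)
H = 76.265 / 19.62 = 3.8871 m

3.8871 m


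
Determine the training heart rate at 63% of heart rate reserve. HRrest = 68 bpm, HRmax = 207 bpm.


Target = HRrest + pct*(HRmax - HRrest)
Heart rate reserve = HRmax - HRrest = 207 - 68 = 139 bpm
Fraction = 63% = 0.63
Target = 68 + 0.63 * 139
Target = 68 + 87.57 = 155.57 bpm

155.57 bpm


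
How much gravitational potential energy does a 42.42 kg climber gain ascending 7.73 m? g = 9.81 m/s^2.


PE = m * g * h
PE = 42.42 * 9.81 * 7.73
PE = 416.1402 * 7.73 = 3216.7637 J

3216.7637 J


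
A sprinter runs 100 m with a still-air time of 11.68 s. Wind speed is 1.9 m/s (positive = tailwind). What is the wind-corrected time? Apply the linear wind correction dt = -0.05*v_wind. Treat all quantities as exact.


dt = -0.05 * v_wind = -0.05 * 1.9 = -0.095 s
t_corrected = t_still + dt = 11.68 + (-0.095)
t_corrected = 11.585 s

11.585 s


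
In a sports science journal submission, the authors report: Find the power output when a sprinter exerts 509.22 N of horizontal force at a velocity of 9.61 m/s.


P = F * v
P = 509.22 * 9.61
P = 4893.6042 W

4893.6042 W


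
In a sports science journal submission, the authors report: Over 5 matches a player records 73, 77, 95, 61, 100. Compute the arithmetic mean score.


Average = sum / n
Sum = 406
Average = 406 / 5 = 81.2

81.2


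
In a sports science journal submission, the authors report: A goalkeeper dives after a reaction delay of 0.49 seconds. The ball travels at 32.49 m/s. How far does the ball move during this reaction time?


d = v * t
d = 32.49 * 0.49
d = 15.9201 m

15.9201 m


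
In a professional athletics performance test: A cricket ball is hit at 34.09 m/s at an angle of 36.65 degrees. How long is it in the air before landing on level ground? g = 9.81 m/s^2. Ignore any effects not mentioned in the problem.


T = 2*v*sin(theta)/g
sin(theta) = sin(36.65 deg) = 0.5969
T = 2*34.09*0.5969 / 9.81
T = 40.6984 / 9.81 = 4.1487 s

4.1487 s


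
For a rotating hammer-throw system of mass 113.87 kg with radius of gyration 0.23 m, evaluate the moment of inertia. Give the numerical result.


I = m * k^2
I = 113.87 * 0.23^2
I = 113.87 * 0.0529 = 6.0237 kg*m^2

6.0237 kg*m^2


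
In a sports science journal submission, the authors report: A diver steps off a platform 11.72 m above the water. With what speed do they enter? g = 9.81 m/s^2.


v = sqrt(2 * g * h)
v = sqrt(2 * 9.81 * 11.72)
v = sqrt(229.9464) = 15.164 m/s

15.164 m/s


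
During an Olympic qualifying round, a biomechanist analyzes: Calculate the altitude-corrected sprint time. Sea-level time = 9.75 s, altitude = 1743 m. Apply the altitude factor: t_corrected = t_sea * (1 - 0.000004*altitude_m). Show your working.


Correction factor = 1 - 0.000004 * 1743 = 0.993028
t_corrected = t_sea * factor = 9.75 * 0.993028
t_corrected = 9.682 s

9.682 s


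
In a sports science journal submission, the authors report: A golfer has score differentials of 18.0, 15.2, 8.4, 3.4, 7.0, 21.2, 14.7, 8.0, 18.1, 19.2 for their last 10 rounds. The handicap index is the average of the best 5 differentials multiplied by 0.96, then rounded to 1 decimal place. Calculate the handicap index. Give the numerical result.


All differentials: 18.0, 15.2, 8.4, 3.4, 7.0, 21.2, 14.7, 8.0, 18.1, 19.2
Sorted: 3.4, 7.0, 8.0, 8.4, 14.7, 15.2, 18.0, 18.1, 19.2, 21.2
Best 5: 3.4, 7.0, 8.0, 8.4, 14.7
Average of best = 41.5 / 5 = 8.3
Raw index = 8.3 * 0.96 = 7.968
Handicap index = round(7.968, 1) = 8.0

8.0


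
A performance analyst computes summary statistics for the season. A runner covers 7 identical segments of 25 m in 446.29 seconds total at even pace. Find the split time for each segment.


Split time = total_time / n_laps = 446.29 / 7
Split time = 63.7557 s per lap

63.7557 s


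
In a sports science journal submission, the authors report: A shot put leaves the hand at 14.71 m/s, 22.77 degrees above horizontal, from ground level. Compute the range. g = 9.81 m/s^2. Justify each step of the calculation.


R = v^2 * sin(2*theta) / g
Convert angle to radians: theta = 22.77 deg = 0.3974 rad
sin(2*theta) = sin(0.7948) = 0.7137
R = 14.71^2 * 0.7137 / 9.81
R = 216.3841 * 0.7137 / 9.81 = 15.7433 m

15.7433 m


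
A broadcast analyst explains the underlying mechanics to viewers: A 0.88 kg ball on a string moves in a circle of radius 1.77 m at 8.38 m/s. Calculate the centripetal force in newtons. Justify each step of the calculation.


Fc = m * v^2 / r
v^2 = 8.38^2 = 70.2244
Fc = 0.88 * 70.2244 / 1.77
Fc = 61.7975 / 1.77 = 34.9138 N

34.9138 N


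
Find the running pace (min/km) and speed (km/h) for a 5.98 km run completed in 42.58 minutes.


Pace = time / distance = 42.58 min / 5.98 km = 7.1204 min/km
Speed = distance / time_in_hours = 5.98 / 0.7097 hr
Speed = 8.4265 km/h

7.1204 min/km, 8.4265 km/h


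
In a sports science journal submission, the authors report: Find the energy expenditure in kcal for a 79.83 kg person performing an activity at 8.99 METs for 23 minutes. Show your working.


kcal = MET * mass * time_hr
Convert time: 23 min = 0.3833 hr
kcal = 8.99 * 79.83 * 0.3833
kcal = 275.1075 kcal

275.1075 kcal


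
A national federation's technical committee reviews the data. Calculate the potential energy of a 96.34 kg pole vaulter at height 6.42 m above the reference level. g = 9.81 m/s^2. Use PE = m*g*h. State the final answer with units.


PE = m * g * h
PE = 96.34 * 9.81 * 6.42
PE = 945.0954 * 6.42 = 6067.5125 J

6067.5125 J


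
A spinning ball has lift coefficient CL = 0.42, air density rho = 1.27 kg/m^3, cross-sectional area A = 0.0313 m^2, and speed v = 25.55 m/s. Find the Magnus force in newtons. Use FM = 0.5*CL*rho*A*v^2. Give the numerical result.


FM = 0.5 * CL * rho * A * v^2
FM = 0.5 * 0.42 * 1.27 * 0.0313 * 25.55^2
v^2 = 652.8025
FM = 0.5 * 0.42 * 1.27 * 0.0313 * 652.8025 = 5.4494 N

5.4494 N


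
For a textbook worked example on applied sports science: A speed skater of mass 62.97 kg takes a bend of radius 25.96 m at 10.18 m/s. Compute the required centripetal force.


Fc = m * v^2 / r
v^2 = 10.18^2 = 103.6324
Fc = 62.97 * 103.6324 / 25.96
Fc = 6525.7322 / 25.96 = 251.3764 N

251.3764 N


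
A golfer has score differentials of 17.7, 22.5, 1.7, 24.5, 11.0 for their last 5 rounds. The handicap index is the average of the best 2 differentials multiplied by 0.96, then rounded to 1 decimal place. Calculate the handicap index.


All differentials: 17.7, 22.5, 1.7, 24.5, 11.0
Sorted: 1.7, 11.0, 17.7, 22.5, 24.5
Best 2: 1.7, 11.0
Average of best = 12.7 / 2 = 6.35
Raw index = 6.35 * 0.96 = 6.096
Handicap index = round(6.096, 1) = 6.1

6.1


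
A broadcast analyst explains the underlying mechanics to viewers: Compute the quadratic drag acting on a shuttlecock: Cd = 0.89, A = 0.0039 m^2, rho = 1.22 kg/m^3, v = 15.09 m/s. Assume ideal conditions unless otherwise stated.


Fd = 0.5 * Cd * rho * A * v^2
Fd = 0.5 * 0.89 * 1.22 * 0.0039 * 15.09^2
v^2 = 227.7081
Fd = 0.5 * 0.89 * 1.22 * 0.0039 * 227.7081 = 0.4821 N

0.4821 N


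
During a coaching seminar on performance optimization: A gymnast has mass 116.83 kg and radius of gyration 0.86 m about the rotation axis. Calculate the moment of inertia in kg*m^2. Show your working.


I = m * k^2
I = 116.83 * 0.86^2
I = 116.83 * 0.7396 = 86.4075 kg*m^2

86.4075 kg*m^2


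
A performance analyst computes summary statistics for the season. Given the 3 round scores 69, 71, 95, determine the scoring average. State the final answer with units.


Average = sum / n
Sum = 235
Average = 235 / 3 = 78.3333

78.3333


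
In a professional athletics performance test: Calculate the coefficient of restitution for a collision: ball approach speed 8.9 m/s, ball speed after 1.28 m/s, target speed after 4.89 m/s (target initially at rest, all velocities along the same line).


e = (v2_after - v1_after) / (v1_before - v2_before)
Numerator = 4.89 - 1.28 = 3.61
Denominator = 8.9 - 0 = 8.9
e = 3.61 / 8.9 = 0.4056

0.4056


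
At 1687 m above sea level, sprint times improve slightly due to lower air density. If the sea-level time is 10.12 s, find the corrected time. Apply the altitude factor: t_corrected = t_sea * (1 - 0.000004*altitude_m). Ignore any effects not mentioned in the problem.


Correction factor = 1 - 0.000004 * 1687 = 0.993252
t_corrected = t_sea * factor = 10.12 * 0.993252
t_corrected = 10.0517 s

10.0517 s


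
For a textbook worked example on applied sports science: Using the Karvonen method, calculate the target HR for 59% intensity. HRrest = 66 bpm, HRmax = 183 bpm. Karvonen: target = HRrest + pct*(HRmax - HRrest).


Target = HRrest + pct*(HRmax - HRrest)
Heart rate reserve = HRmax - HRrest = 183 - 66 = 117 bpm
Fraction = 59% = 0.59
Target = 66 + 0.59 * 117
Target = 66 + 69.03 = 135.03 bpm

135.03 bpm


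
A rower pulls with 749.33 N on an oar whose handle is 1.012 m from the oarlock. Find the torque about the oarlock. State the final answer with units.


tau = F * d
tau = 749.33 * 1.012
tau = 758.322 N*m

758.322 N*m


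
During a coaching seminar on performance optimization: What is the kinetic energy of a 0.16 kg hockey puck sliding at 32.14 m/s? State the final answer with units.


KE = 0.5 * m * v^2
KE = 0.5 * 0.16 * 32.14^2
KE = 0.5 * 0.16 * 1032.9796 = 82.6384 J

82.6384 J


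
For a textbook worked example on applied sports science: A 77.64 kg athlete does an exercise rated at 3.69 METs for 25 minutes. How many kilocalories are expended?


kcal = MET * mass * time_hr
Convert time: 25 min = 0.4167 hr
kcal = 3.69 * 77.64 * 0.4167
kcal = 119.3715 kcal

119.3715 kcal


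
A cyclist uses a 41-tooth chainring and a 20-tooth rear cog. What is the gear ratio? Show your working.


GR = front_teeth / rear_teeth
GR = 41 / 20
GR = 2.05

2.05


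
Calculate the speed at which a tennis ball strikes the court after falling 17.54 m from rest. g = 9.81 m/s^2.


v = sqrt(2 * g * h)
v = sqrt(2 * 9.81 * 17.54)
v = sqrt(344.1348) = 18.5509 m/s

18.5509 m/s


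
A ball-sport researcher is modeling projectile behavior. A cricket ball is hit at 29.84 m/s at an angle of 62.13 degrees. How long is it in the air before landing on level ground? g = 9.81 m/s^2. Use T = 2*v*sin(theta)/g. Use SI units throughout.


T = 2*v*sin(theta)/g
sin(theta) = sin(62.13 deg) = 0.884
T = 2*29.84*0.884 / 9.81
T = 52.7577 / 9.81 = 5.378 s

5.378 s


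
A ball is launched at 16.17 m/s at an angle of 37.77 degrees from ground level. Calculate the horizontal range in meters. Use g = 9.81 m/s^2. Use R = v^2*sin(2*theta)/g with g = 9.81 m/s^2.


R = v^2 * sin(2*theta) / g
Convert angle to radians: theta = 37.77 deg = 0.6592 rad
sin(2*theta) = sin(1.3184) = 0.9683
R = 16.17^2 * 0.9683 / 9.81
R = 261.4689 * 0.9683 / 9.81 = 25.809 m

25.809 m


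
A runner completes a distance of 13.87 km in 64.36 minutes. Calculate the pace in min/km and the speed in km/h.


Pace = time / distance = 64.36 min / 13.87 km = 4.6402 min/km
Speed = distance / time_in_hours = 13.87 / 1.0727 hr
Speed = 12.9304 km/h

4.6402 min/km, 12.9304 km/h


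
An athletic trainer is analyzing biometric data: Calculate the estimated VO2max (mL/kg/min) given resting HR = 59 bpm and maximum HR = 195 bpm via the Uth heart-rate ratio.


VO2max = 15.3 * HRmax / HRrest
VO2max = 15.3 * 195 / 59
VO2max = 2983.5 / 59 = 50.5678 mL/kg/min

50.5678 mL/kg/min


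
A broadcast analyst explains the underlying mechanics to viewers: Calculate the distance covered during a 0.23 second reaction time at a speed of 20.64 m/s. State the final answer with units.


d = v * t
d = 20.64 * 0.23
d = 4.7472 m

4.7472 m


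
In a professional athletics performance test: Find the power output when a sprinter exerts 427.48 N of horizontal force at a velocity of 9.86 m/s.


P = F * v
P = 427.48 * 9.86
P = 4214.9528 W

4214.9528 W


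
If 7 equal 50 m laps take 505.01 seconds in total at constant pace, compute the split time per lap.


Split time = total_time / n_laps = 505.01 / 7
Split time = 72.1443 s per lap

72.1443 s


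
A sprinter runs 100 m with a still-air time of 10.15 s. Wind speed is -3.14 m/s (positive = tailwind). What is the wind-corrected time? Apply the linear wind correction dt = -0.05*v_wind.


dt = -0.05 * v_wind = -0.05 * -3.14 = 0.157 s
t_corrected = t_still + dt = 10.15 + (0.157)
t_corrected = 10.307 s

10.307 s


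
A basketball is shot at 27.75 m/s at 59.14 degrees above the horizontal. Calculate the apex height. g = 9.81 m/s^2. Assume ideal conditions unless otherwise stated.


H = (v*sin(theta))^2 / (2*g)
vy = v*sin(theta) = 27.75 * sin(59.14 deg) = 23.8212 m/s
H = vy^2 / (2*g) = 567.4517 / (2*9.81)
H = 567.4517 / 19.62 = 28.9221 m

28.9221 m


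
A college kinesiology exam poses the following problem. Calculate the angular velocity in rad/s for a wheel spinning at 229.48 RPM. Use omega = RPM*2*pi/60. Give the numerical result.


omega = RPM * 2 * pi / 60
omega = 229.48 * 2 * 3.14159 / 60
omega = 1441.8654 / 60 = 24.0311 rad/s

24.0311 rad/s


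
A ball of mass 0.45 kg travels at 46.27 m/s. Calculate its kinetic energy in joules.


KE = 0.5 * m * v^2
KE = 0.5 * 0.45 * 46.27^2
KE = 0.5 * 0.45 * 2140.9129 = 481.7054 J

481.7054 J


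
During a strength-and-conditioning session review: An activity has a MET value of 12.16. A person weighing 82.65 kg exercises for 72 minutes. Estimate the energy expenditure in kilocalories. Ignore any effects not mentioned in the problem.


kcal = MET * mass * time_hr
Convert time: 72 min = 1.2 hr
kcal = 12.16 * 82.65 * 1.2
kcal = 1206.0288 kcal

1206.0288 kcal


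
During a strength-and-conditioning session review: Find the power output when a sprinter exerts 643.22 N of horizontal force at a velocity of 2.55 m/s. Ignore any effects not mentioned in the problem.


P = F * v
P = 643.22 * 2.55
P = 1640.211 W

1640.211 W


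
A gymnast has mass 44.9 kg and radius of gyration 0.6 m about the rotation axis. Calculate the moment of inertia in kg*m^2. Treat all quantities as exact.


I = m * k^2
I = 44.9 * 0.6^2
I = 44.9 * 0.36 = 16.164 kg*m^2

16.164 kg*m^2


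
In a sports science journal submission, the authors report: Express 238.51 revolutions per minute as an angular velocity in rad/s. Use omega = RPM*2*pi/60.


omega = RPM * 2 * pi / 60
omega = 238.51 * 2 * 3.14159 / 60
omega = 1498.6025 / 60 = 24.9767 rad/s

24.9767 rad/s


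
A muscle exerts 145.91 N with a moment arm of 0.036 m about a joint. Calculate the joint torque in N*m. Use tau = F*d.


tau = F * d
tau = 145.91 * 0.036
tau = 5.2528 N*m

5.2528 N*m


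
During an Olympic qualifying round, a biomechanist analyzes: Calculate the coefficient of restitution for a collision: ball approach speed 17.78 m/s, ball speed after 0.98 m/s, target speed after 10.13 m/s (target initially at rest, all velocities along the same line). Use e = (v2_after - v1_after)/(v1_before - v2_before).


e = (v2_after - v1_after) / (v1_before - v2_before)
Numerator = 10.13 - 0.98 = 9.15
Denominator = 17.78 - 0 = 17.78
e = 9.15 / 17.78 = 0.5146

0.5146


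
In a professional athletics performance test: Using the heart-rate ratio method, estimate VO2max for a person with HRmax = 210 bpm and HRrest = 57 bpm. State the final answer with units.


VO2max = 15.3 * HRmax / HRrest
VO2max = 15.3 * 210 / 57
VO2max = 3213 / 57 = 56.3684 mL/kg/min

56.3684 mL/kg/min


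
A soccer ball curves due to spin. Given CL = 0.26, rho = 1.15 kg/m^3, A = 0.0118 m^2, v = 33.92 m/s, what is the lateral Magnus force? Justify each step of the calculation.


FM = 0.5 * CL * rho * A * v^2
FM = 0.5 * 0.26 * 1.15 * 0.0118 * 33.92^2
v^2 = 1150.5664
FM = 0.5 * 0.26 * 1.15 * 0.0118 * 1150.5664 = 2.0297 N

2.0297 N


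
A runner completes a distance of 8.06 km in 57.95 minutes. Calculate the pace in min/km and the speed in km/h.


Pace = time / distance = 57.95 min / 8.06 km = 7.1898 min/km
Speed = distance / time_in_hours = 8.06 / 0.9658 hr
Speed = 8.3451 km/h

7.1898 min/km, 8.3451 km/h


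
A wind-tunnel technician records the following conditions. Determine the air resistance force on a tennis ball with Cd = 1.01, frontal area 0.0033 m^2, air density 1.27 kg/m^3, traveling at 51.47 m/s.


Fd = 0.5 * Cd * rho * A * v^2
Fd = 0.5 * 1.01 * 1.27 * 0.0033 * 51.47^2
v^2 = 2649.1609
Fd = 0.5 * 1.01 * 1.27 * 0.0033 * 2649.1609 = 5.6068 N

5.6068 N


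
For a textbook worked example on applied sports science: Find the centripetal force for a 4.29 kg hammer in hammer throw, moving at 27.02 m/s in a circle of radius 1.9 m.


Fc = m * v^2 / r
v^2 = 27.02^2 = 730.0804
Fc = 4.29 * 730.0804 / 1.9
Fc = 3132.0449 / 1.9 = 1648.4447 N

1648.4447 N


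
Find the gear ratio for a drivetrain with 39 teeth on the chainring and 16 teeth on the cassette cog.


GR = front_teeth / rear_teeth
GR = 39 / 16
GR = 2.4375

2.4375


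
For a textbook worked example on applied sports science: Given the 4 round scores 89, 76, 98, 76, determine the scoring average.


Average = sum / n
Sum = 339
Average = 339 / 4 = 84.75

84.75


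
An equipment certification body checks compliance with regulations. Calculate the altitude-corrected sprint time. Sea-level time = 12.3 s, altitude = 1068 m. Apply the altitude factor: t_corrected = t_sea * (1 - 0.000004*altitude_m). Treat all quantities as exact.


Correction factor = 1 - 0.000004 * 1068 = 0.995728
t_corrected = t_sea * factor = 12.3 * 0.995728
t_corrected = 12.2475 s

12.2475 s


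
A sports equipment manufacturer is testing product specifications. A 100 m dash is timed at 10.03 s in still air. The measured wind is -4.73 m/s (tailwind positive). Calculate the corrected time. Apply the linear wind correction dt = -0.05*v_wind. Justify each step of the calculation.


dt = -0.05 * v_wind = -0.05 * -4.73 = 0.2365 s
t_corrected = t_still + dt = 10.03 + (0.2365)
t_corrected = 10.2665 s

10.2665 s


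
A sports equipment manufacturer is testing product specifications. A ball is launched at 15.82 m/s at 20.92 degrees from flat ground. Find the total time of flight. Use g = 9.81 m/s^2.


T = 2*v*sin(theta)/g
sin(theta) = sin(20.92 deg) = 0.3571
T = 2*15.82*0.3571 / 9.81
T = 11.2975 / 9.81 = 1.1516 s

1.1516 s


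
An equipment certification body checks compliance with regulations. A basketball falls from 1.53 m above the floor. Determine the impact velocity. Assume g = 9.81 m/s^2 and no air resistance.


v = sqrt(2 * g * h)
v = sqrt(2 * 9.81 * 1.53)
v = sqrt(30.0186) = 5.4789 m/s

5.4789 m/s


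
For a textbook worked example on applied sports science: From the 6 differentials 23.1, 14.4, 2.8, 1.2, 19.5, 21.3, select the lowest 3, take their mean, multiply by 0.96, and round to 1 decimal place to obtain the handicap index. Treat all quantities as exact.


All differentials: 23.1, 14.4, 2.8, 1.2, 19.5, 21.3
Sorted: 1.2, 2.8, 14.4, 19.5, 21.3, 23.1
Best 3: 1.2, 2.8, 14.4
Average of best = 18.4 / 3 = 6.1333
Raw index = 6.1333 * 0.96 = 5.888
Handicap index = round(5.888, 1) = 5.9

5.9


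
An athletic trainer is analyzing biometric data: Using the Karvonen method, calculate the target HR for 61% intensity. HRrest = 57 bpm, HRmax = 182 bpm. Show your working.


Target = HRrest + pct*(HRmax - HRrest)
Heart rate reserve = HRmax - HRrest = 182 - 57 = 125 bpm
Fraction = 61% = 0.61
Target = 57 + 0.61 * 125
Target = 57 + 76.25 = 133.25 bpm

133.25 bpm


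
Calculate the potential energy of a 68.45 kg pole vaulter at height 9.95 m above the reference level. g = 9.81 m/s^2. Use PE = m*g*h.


PE = m * g * h
PE = 68.45 * 9.81 * 9.95
PE = 671.4945 * 9.95 = 6681.3703 J

6681.3703 J


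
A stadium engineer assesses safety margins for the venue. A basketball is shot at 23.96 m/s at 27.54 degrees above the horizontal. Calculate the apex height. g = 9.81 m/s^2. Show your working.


H = (v*sin(theta))^2 / (2*g)
vy = v*sin(theta) = 23.96 * sin(27.54 deg) = 11.0783 m/s
H = vy^2 / (2*g) = 122.7294 / (2*9.81)
H = 122.7294 / 19.62 = 6.2553 m

6.2553 m


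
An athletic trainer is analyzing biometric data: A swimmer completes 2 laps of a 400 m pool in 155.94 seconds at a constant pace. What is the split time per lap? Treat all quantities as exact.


Split time = total_time / n_laps = 155.94 / 2
Split time = 77.97 s per lap

77.97 s


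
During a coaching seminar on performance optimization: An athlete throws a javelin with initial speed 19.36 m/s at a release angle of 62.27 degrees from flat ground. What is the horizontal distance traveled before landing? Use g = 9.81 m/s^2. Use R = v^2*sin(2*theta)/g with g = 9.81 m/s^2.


R = v^2 * sin(2*theta) / g
Convert angle to radians: theta = 62.27 deg = 1.0868 rad
sin(2*theta) = sin(2.1736) = 0.8237
R = 19.36^2 * 0.8237 / 9.81
R = 374.8096 * 0.8237 / 9.81 = 31.4722 m

31.4722 m


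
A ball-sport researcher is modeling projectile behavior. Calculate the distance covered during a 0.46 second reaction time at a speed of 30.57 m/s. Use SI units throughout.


d = v * t
d = 30.57 * 0.46
d = 14.0622 m

14.0622 m


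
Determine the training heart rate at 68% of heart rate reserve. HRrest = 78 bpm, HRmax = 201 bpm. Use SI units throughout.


Target = HRrest + pct*(HRmax - HRrest)
Heart rate reserve = HRmax - HRrest = 201 - 78 = 123 bpm
Fraction = 68% = 0.68
Target = 78 + 0.68 * 123
Target = 78 + 83.64 = 161.64 bpm

161.64 bpm


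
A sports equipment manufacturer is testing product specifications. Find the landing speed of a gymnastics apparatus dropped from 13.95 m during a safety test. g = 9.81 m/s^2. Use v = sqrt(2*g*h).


v = sqrt(2 * g * h)
v = sqrt(2 * 9.81 * 13.95)
v = sqrt(273.699) = 16.5439 m/s

16.5439 m/s


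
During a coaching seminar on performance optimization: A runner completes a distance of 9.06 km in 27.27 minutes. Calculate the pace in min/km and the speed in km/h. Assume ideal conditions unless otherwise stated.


Pace = time / distance = 27.27 min / 9.06 km = 3.0099 min/km
Speed = distance / time_in_hours = 9.06 / 0.4545 hr
Speed = 19.934 km/h

3.0099 min/km, 19.934 km/h


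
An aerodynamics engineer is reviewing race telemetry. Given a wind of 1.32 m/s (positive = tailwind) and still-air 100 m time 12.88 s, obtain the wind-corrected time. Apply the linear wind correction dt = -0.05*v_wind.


dt = -0.05 * v_wind = -0.05 * 1.32 = -0.066 s
t_corrected = t_still + dt = 12.88 + (-0.066)
t_corrected = 12.814 s

12.814 s


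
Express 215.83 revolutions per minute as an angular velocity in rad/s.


omega = RPM * 2 * pi / 60
omega = 215.83 * 2 * 3.14159 / 60
omega = 1356.0999 / 60 = 22.6017 rad/s

22.6017 rad/s


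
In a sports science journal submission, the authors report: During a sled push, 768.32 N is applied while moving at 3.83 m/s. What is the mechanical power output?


P = F * v
P = 768.32 * 3.83
P = 2942.6656 W

2942.6656 W
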